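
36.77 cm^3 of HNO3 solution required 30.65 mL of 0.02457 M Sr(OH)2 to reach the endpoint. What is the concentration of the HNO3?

0.0410 M

n(Sr(OH)2) delivered = 0.02457 x 0.03065 = 0.0007531 mol.
The reaction is 2 HNO3 + 1 Sr(OH)2, so n(HNO3) = 0.0007531 x 2/1 = 0.001506 mol.
[HNO3] = 0.001506 mol / 0.03677 L = 0.0410 M.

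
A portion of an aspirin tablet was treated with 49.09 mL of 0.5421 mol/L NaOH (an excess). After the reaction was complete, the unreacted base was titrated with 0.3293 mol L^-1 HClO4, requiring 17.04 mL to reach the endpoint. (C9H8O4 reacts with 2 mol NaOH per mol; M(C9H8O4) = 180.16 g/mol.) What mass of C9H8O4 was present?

Total n(NaOH) added = 0.5421 x 0.04909 = 0.02661 mol.
n(HClO4) used = 0.3293 x 0.01704 = 0.005611 mol, which equals the excess n(NaOH).
So n(NaOH) consumed by the sample = 0.02661 - 0.005611 = 0.02100 mol.
n(C9H8O4) = 0.02100 / 2 = 0.01050 mol.
mass = 0.01050 mol x 180.16 g/mol = 1.89 g.

1.89 g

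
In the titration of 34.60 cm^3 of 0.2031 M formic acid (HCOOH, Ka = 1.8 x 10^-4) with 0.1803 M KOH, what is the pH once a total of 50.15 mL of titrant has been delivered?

12.38

n(acid) = 0.2031 x 0.03460 = 0.007027 mol; n(KOH) added = 0.1803 x 0.05015 = 0.009042 mol.
Base is in excess by 0.009042 - 0.007027 = 0.002015 mol in a total volume of 0.08475 L.
[OH^-] = 0.002015/0.08475 = 0.02377 M, so pOH = 1.62 and pH = 14.00 - 1.62 = 12.38.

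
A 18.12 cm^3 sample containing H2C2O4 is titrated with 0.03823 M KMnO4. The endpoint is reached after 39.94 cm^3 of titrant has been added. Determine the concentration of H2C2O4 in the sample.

n(KMnO4) = 0.03823 x 0.03994 = 0.001527 mol.
From the balanced equation, 2 mol KMnO4 reacts with 5 mol H2C2O4, so n(H2C2O4) = 0.001527 x 5/2 = 0.003817 mol.
[H2C2O4] = 0.003817 / 0.01812 L = 0.211 M.

0.211 M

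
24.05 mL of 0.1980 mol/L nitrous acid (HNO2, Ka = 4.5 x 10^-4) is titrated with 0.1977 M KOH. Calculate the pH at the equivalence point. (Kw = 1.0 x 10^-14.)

n(HNO2) = 0.1980 x 0.02405 = 0.004762 mol; V(KOH) at equivalence = 0.004762/0.1977 = 0.02409 L.
At equivalence all the acid is converted to NO2-; total volume = 0.02405 + 0.02409 = 0.04814 L, so [NO2-] = 0.004762/0.04814 = 0.09892 M.
Kb = Kw/Ka = 1.0e-14 / 4.5 x 10^-4 = 2.22e-11.
[OH^-] = sqrt(Kb x [NO2-]) = sqrt(2.22e-11 x 0.09892) = 1.48e-6 M.
pOH = 5.83, so pH = 14.00 - 5.83 = 8.17.

8.17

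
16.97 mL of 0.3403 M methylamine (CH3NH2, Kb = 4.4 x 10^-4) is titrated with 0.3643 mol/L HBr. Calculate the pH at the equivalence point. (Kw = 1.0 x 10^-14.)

n(CH3NH2) = 0.3403 x 0.01697 = 0.005775 mol; V(HBr) at equivalence = 0.005775/0.3643 = 0.01585 L.
At equivalence the base is fully converted to CH3NH3+; total volume = 0.03282 L, so [CH3NH3+] = 0.005775/0.03282 = 0.1759 M.
Ka(CH3NH3+) = Kw/Kb = 1.0e-14 / 4.4 x 10^-4 = 2.27e-11.
[H^+] = sqrt(Ka x [CH3NH3+]) = sqrt(2.27e-11 x 0.1759) = 2.00e-6 M.
pH = -log(2.00e-6) = 5.70.

5.70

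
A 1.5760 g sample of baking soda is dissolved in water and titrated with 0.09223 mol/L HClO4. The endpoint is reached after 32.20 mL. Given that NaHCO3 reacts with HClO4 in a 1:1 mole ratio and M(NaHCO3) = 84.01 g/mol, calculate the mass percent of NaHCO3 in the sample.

15.8%

n(HClO4) = 0.09223 x 0.03220 = 0.002970 mol.
n(NaHCO3) = 0.002970 / 1 = 0.002970 mol.
mass of NaHCO3 = 0.002970 x 84.01 = 0.2495 g.
% purity = 0.2495 / 1.5760 x 100 = 15.8%.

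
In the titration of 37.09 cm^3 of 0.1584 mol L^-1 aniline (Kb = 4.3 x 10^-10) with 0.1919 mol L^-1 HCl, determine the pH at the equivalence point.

n(C6H5NH2) = 0.1584 x 0.03709 = 0.005875 mol; V(HCl) at equivalence = 0.005875/0.1919 = 0.03062 L.
At equivalence the base is fully converted to C6H5NH3+; total volume = 0.06771 L, so [C6H5NH3+] = 0.005875/0.06771 = 0.08677 M.
Ka(C6H5NH3+) = Kw/Kb = 1.0e-14 / 4.3 x 10^-10 = 2.33e-5.
[H^+] = sqrt(Ka x [C6H5NH3+]) = sqrt(2.33e-5 x 0.08677) = 0.00142 M.
pH = -log(0.00142) = 2.85.

2.85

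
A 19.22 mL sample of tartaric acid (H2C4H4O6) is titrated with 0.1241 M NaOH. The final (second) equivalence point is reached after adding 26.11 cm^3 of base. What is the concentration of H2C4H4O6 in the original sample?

n(NaOH) = 0.1241 x 0.02611 = 0.003240 mol.
At the final (second) equivalence point, 2 mol OH^- react per mol H2C4H4O6, so n(H2C4H4O6) = 0.003240 / 2 = 0.001620 mol.
[H2C4H4O6] = 0.001620 / 0.01922 L = 0.0843 M.

0.0843 M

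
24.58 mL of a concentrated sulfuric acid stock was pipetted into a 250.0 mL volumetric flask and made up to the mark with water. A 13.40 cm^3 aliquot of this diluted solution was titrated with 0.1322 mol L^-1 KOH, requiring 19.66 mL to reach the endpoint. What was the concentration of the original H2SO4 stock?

0.986 M

n(KOH) = 0.1322 x 0.01966 = 0.002599 mol.
n(H2SO4) in the aliquot = 0.002599 x 1/2 = 0.001300 mol.
[diluted H2SO4] = 0.001300 / 0.01340 = 0.09698 M.
Dilution factor = 250.0/24.58 = 10.17, so [stock] = 0.09698 x 10.17 = 0.986 M.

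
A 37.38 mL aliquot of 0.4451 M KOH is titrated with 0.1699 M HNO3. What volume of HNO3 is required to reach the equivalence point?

n(KOH) = 0.4451 mol/L x 0.03738 L = 0.01664 mol.
At equivalence n(HNO3) = n(KOH) = 0.01664 mol.
V(HNO3) = 0.01664 / 0.1699 = 0.09793 L = 97.9 mL.

97.9 mL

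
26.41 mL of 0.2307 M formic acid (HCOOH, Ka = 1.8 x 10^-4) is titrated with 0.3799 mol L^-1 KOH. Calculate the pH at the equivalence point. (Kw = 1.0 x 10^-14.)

n(HCOOH) = 0.2307 x 0.02641 = 0.006093 mol; V(KOH) at equivalence = 0.006093/0.3799 = 0.01604 L.
At equivalence all the acid is converted to HCOO-; total volume = 0.02641 + 0.01604 = 0.04245 L, so [HCOO-] = 0.006093/0.04245 = 0.1435 M.
Kb = Kw/Ka = 1.0e-14 / 1.8 x 10^-4 = 5.56e-11.
[OH^-] = sqrt(Kb x [HCOO-]) = sqrt(5.56e-11 x 0.1435) = 2.82e-6 M.
pOH = 5.55, so pH = 14.00 - 5.55 = 8.45.

8.45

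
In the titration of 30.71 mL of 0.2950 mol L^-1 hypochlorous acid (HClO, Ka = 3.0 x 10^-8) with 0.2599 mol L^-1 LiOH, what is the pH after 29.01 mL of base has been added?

8.22

Initial n(HClO) = 0.2950 x 0.03071 = 0.009059 mol.
n(LiOH) added = 0.2599 x 0.02901 = 0.007540 mol, converting that many moles of HClO to ClO-.
Remaining n(HClO) = 0.001520 mol; n(ClO-) = 0.007540 mol.
By Henderson-Hasselbalch, pH = pKa + log([A^-]/[HA]) = 7.52 + log(0.007540/0.001520) = 7.52 + (+0.70) = 8.22.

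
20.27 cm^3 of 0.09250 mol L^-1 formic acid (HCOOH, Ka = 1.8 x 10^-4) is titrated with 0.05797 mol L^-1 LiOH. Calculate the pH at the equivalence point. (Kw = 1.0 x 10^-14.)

8.15

n(HCOOH) = 0.09250 x 0.02027 = 0.001875 mol; V(LiOH) at equivalence = 0.001875/0.05797 = 0.03234 L.
At equivalence all the acid is converted to HCOO-; total volume = 0.02027 + 0.03234 = 0.05261 L, so [HCOO-] = 0.001875/0.05261 = 0.03564 M.
Kb = Kw/Ka = 1.0e-14 / 1.8 x 10^-4 = 5.56e-11.
[OH^-] = sqrt(Kb x [HCOO-]) = sqrt(5.56e-11 x 0.03564) = 1.41e-6 M.
pOH = 5.85, so pH = 14.00 - 5.85 = 8.15.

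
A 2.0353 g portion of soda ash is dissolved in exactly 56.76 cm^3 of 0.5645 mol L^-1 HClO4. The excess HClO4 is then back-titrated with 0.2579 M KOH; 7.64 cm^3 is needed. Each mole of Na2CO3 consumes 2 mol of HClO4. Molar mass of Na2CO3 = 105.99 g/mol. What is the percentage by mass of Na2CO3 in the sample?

Total n(HClO4) added = 0.5645 x 0.05676 = 0.03204 mol.
n(KOH) used = 0.2579 x 0.007640 = 0.001970 mol, which equals the excess n(HClO4).
So n(HClO4) consumed by the sample = 0.03204 - 0.001970 = 0.03007 mol.
n(Na2CO3) = 0.03007 / 2 = 0.01504 mol.
mass Na2CO3 = 0.01504 x 105.99 = 1.594 g, so %Na2CO3 = 1.594/2.0353 x 100 = 78.3%.

78.3%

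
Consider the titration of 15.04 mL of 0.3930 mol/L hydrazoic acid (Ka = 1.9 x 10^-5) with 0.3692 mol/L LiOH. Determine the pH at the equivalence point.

9.00

n(HN3) = 0.3930 x 0.01504 = 0.005911 mol; V(LiOH) at equivalence = 0.005911/0.3692 = 0.01601 L.
At equivalence all the acid is converted to N3-; total volume = 0.01504 + 0.01601 = 0.03105 L, so [N3-] = 0.005911/0.03105 = 0.1904 M.
Kb = Kw/Ka = 1.0e-14 / 1.9 x 10^-5 = 5.26e-10.
[OH^-] = sqrt(Kb x [N3-]) = sqrt(5.26e-10 x 0.1904) = 1.00e-5 M.
pOH = 5.00, so pH = 14.00 - 5.00 = 9.00.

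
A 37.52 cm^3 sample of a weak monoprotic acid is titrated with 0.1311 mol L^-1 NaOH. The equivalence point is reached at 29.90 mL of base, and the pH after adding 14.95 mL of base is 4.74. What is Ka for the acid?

1.8 x 10^-5

14.95 mL is half of the equivalence volume, so this is the half-equivalence point where [HA] = [A^-].
At half-equivalence pH = pKa, so pKa = 4.74.
Ka = 10^(-4.74) = 1.8 x 10^-5.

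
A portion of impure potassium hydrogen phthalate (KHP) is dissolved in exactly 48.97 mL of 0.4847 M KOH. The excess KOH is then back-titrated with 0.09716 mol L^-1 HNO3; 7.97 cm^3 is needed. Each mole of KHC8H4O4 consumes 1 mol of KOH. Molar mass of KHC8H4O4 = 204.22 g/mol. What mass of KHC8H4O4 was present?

4.69 g

Total n(KOH) added = 0.4847 x 0.04897 = 0.02374 mol.
n(HNO3) used = 0.09716 x 0.007970 = 0.0007744 mol, which equals the excess n(KOH).
So n(KOH) consumed by the sample = 0.02374 - 0.0007744 = 0.02296 mol.
n(KHC8H4O4) = 0.02296 / 1 = 0.02296 mol.
mass = 0.02296 mol x 204.22 g/mol = 4.69 g.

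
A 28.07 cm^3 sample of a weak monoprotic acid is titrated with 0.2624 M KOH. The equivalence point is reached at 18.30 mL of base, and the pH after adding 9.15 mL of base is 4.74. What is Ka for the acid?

1.8 x 10^-5

9.15 mL is half of the equivalence volume, so this is the half-equivalence point where [HA] = [A^-].
At half-equivalence pH = pKa, so pKa = 4.74.
Ka = 10^(-4.74) = 1.8 x 10^-5.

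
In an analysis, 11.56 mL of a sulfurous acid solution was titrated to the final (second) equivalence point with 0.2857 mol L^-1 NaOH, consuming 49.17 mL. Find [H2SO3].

n(NaOH) = 0.2857 x 0.04917 = 0.01405 mol.
At the final (second) equivalence point, 2 mol OH^- react per mol H2SO3, so n(H2SO3) = 0.01405 / 2 = 0.007024 mol.
[H2SO3] = 0.007024 / 0.01156 L = 0.608 M.

0.608 M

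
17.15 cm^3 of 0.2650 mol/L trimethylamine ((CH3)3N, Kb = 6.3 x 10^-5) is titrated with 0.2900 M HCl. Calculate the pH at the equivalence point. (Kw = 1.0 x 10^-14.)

n((CH3)3N) = 0.2650 x 0.01715 = 0.004545 mol; V(HCl) at equivalence = 0.004545/0.2900 = 0.01567 L.
At equivalence the base is fully converted to (CH3)3NH+; total volume = 0.03282 L, so [(CH3)3NH+] = 0.004545/0.03282 = 0.1385 M.
Ka((CH3)3NH+) = Kw/Kb = 1.0e-14 / 6.3 x 10^-5 = 1.59e-10.
[H^+] = sqrt(Ka x [(CH3)3NH+]) = sqrt(1.59e-10 x 0.1385) = 4.69e-6 M.
pH = -log(4.69e-6) = 5.33.

5.33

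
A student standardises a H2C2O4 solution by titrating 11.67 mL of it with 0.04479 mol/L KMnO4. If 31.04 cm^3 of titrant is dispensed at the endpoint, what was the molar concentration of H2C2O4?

n(KMnO4) = 0.04479 x 0.03104 = 0.001390 mol.
From the balanced equation, 2 mol KMnO4 reacts with 5 mol H2C2O4, so n(H2C2O4) = 0.001390 x 5/2 = 0.003476 mol.
[H2C2O4] = 0.003476 / 0.01167 L = 0.298 M.

0.298 M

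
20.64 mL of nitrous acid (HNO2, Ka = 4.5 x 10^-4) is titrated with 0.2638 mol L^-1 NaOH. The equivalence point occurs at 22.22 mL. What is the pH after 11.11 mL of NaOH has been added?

3.35

11.11 mL is exactly half the equivalence volume (22.22/2), i.e. the half-equivalence point.
There, n(HA) = n(A^-), so pH = pKa = -log(4.5 x 10^-4) = 3.35.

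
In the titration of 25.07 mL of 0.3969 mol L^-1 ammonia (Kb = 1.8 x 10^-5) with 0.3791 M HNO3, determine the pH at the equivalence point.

n(NH3) = 0.3969 x 0.02507 = 0.009950 mol; V(HNO3) at equivalence = 0.009950/0.3791 = 0.02625 L.
At equivalence the base is fully converted to NH4+; total volume = 0.05132 L, so [NH4+] = 0.009950/0.05132 = 0.1939 M.
Ka(NH4+) = Kw/Kb = 1.0e-14 / 1.8 x 10^-5 = 5.56e-10.
[H^+] = sqrt(Ka x [NH4+]) = sqrt(5.56e-10 x 0.1939) = 1.04e-5 M.
pH = -log(1.04e-5) = 4.98.

4.98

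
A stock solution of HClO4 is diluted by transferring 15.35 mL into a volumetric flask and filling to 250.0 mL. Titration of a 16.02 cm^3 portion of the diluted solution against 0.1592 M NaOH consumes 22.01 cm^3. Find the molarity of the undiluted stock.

3.56 M

n(NaOH) = 0.1592 x 0.02201 = 0.003504 mol.
n(HClO4) in the aliquot = 0.003504 mol.
[diluted HClO4] = 0.003504 / 0.01602 = 0.2187 M.
Dilution factor = 250.0/15.35 = 16.29, so [stock] = 0.2187 x 16.29 = 3.56 M.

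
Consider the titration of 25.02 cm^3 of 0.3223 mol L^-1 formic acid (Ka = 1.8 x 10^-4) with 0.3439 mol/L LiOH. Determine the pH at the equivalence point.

n(HCOOH) = 0.3223 x 0.02502 = 0.008064 mol; V(LiOH) at equivalence = 0.008064/0.3439 = 0.02345 L.
At equivalence all the acid is converted to HCOO-; total volume = 0.02502 + 0.02345 = 0.04847 L, so [HCOO-] = 0.008064/0.04847 = 0.1664 M.
Kb = Kw/Ka = 1.0e-14 / 1.8 x 10^-4 = 5.56e-11.
[OH^-] = sqrt(Kb x [HCOO-]) = sqrt(5.56e-11 x 0.1664) = 3.04e-6 M.
pOH = 5.52, so pH = 14.00 - 5.52 = 8.48.

8.48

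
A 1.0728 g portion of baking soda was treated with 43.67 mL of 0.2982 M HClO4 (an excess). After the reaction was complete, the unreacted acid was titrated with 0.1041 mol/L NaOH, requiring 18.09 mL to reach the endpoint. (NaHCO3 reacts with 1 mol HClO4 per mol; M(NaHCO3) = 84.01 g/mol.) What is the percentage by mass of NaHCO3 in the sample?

87.2%

Total n(HClO4) added = 0.2982 x 0.04367 = 0.01302 mol.
n(NaOH) used = 0.1041 x 0.01809 = 0.001883 mol, which equals the excess n(HClO4).
So n(HClO4) consumed by the sample = 0.01302 - 0.001883 = 0.01114 mol.
n(NaHCO3) = 0.01114 / 1 = 0.01114 mol.
mass NaHCO3 = 0.01114 x 84.01 = 0.9358 g, so %NaHCO3 = 0.9358/1.0728 x 100 = 87.2%.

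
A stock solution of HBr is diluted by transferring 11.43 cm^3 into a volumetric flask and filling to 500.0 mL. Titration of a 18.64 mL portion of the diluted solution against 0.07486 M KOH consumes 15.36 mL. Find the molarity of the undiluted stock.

n(KOH) = 0.07486 x 0.01536 = 0.001150 mol.
n(HBr) in the aliquot = 0.001150 mol.
[diluted HBr] = 0.001150 / 0.01864 = 0.06169 M.
Dilution factor = 500.0/11.43 = 43.74, so [stock] = 0.06169 x 43.74 = 2.70 M.

2.70 M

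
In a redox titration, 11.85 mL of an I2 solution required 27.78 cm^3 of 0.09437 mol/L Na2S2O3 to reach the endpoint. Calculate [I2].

n(Na2S2O3) = 0.09437 x 0.02778 = 0.002622 mol.
From the balanced equation, 2 mol Na2S2O3 reacts with 1 mol I2, so n(I2) = 0.002622 x 1/2 = 0.001311 mol.
[I2] = 0.001311 / 0.01185 L = 0.111 M.

0.111 M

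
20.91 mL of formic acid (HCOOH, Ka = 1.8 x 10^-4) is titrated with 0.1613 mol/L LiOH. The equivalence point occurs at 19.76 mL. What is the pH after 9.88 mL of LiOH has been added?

9.88 mL is exactly half the equivalence volume (19.76/2), i.e. the half-equivalence point.
There, n(HA) = n(A^-), so pH = pKa = -log(1.8 x 10^-4) = 3.74.

3.74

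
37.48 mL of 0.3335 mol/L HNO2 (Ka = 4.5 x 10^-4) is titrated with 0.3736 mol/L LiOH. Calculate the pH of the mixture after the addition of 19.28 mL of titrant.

Initial n(HNO2) = 0.3335 x 0.03748 = 0.01250 mol.
n(LiOH) added = 0.3736 x 0.01928 = 0.007203 mol, converting that many moles of HNO2 to NO2-.
Remaining n(HNO2) = 0.005297 mol; n(NO2-) = 0.007203 mol.
By Henderson-Hasselbalch, pH = pKa + log([A^-]/[HA]) = 3.35 + log(0.007203/0.005297) = 3.35 + (+0.13) = 3.48.

3.48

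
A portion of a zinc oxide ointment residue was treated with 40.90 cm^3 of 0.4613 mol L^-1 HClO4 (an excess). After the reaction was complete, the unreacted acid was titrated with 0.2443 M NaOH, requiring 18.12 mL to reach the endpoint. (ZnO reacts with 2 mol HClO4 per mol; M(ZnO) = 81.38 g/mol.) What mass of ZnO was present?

0.588 g

Total n(HClO4) added = 0.4613 x 0.04090 = 0.01887 mol.
n(NaOH) used = 0.2443 x 0.01812 = 0.004427 mol, which equals the excess n(HClO4).
So n(HClO4) consumed by the sample = 0.01887 - 0.004427 = 0.01444 mol.
n(ZnO) = 0.01444 / 2 = 0.007220 mol.
mass = 0.007220 mol x 81.38 g/mol = 0.588 g.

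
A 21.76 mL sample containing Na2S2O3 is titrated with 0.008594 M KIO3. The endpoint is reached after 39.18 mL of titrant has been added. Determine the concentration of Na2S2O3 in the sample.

0.0928 M

n(KIO3) = 0.008594 x 0.03918 = 0.0003367 mol.
From the balanced equation, 1 mol KIO3 reacts with 6 mol Na2S2O3, so n(Na2S2O3) = 0.0003367 x 6/1 = 0.002020 mol.
[Na2S2O3] = 0.002020 / 0.02176 L = 0.0928 M.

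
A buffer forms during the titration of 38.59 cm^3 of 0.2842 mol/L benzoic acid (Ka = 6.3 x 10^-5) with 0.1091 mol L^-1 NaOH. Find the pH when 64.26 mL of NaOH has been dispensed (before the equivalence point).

Initial n(C6H5COOH) = 0.2842 x 0.03859 = 0.01097 mol.
n(NaOH) added = 0.1091 x 0.06426 = 0.007011 mol, converting that many moles of C6H5COOH to C6H5COO-.
Remaining n(C6H5COOH) = 0.003957 mol; n(C6H5COO-) = 0.007011 mol.
By Henderson-Hasselbalch, pH = pKa + log([A^-]/[HA]) = 4.20 + log(0.007011/0.003957) = 4.20 + (+0.25) = 4.45.

4.45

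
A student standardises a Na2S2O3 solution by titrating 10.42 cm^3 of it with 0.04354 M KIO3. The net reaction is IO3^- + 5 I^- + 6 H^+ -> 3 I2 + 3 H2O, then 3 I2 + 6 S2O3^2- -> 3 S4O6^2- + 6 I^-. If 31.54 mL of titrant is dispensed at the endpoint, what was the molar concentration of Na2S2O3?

n(KIO3) = 0.04354 x 0.03154 = 0.001373 mol.
From the balanced equation, 1 mol KIO3 reacts with 6 mol Na2S2O3, so n(Na2S2O3) = 0.001373 x 6/1 = 0.008240 mol.
[Na2S2O3] = 0.008240 / 0.01042 L = 0.791 M.

0.791 M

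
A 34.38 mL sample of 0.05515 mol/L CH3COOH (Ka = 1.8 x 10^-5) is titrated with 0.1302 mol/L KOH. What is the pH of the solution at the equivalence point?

8.67

n(CH3COOH) = 0.05515 x 0.03438 = 0.001896 mol; V(KOH) at equivalence = 0.001896/0.1302 = 0.01456 L.
At equivalence all the acid is converted to CH3COO-; total volume = 0.03438 + 0.01456 = 0.04894 L, so [CH3COO-] = 0.001896/0.04894 = 0.03874 M.
Kb = Kw/Ka = 1.0e-14 / 1.8 x 10^-5 = 5.56e-10.
[OH^-] = sqrt(Kb x [CH3COO-]) = sqrt(5.56e-10 x 0.03874) = 4.64e-6 M.
pOH = 5.33, so pH = 14.00 - 5.33 = 8.67.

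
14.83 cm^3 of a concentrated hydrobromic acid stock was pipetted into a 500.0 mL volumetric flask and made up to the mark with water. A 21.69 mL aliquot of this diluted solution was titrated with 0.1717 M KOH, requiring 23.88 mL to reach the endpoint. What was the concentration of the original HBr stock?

n(KOH) = 0.1717 x 0.02388 = 0.004100 mol.
n(HBr) in the aliquot = 0.004100 mol.
[diluted HBr] = 0.004100 / 0.02169 = 0.1890 M.
Dilution factor = 500.0/14.83 = 33.72, so [stock] = 0.1890 x 33.72 = 6.37 M.

6.37 M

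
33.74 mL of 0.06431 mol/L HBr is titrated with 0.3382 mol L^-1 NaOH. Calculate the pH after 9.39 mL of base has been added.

n(acid) = 0.06431 x 0.03374 = 0.002170 mol; n(NaOH) added = 0.3382 x 0.009390 = 0.003176 mol.
Base is in excess by 0.003176 - 0.002170 = 0.001006 mol in a total volume of 0.04313 L.
[OH^-] = 0.001006/0.04313 = 0.02332 M, so pOH = 1.63 and pH = 14.00 - 1.63 = 12.37.

12.37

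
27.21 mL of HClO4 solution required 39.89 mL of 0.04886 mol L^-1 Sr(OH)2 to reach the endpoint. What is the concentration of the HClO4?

n(Sr(OH)2) delivered = 0.04886 x 0.03989 = 0.001949 mol.
The reaction is 2 HClO4 + 1 Sr(OH)2, so n(HClO4) = 0.001949 x 2/1 = 0.003898 mol.
[HClO4] = 0.003898 mol / 0.02721 L = 0.143 M.

0.143 M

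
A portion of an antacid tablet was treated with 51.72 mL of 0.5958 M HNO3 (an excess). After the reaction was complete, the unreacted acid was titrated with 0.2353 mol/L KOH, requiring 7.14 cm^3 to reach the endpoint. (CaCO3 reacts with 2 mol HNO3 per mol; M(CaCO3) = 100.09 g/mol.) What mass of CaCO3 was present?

1.46 g

Total n(HNO3) added = 0.5958 x 0.05172 = 0.03081 mol.
n(KOH) used = 0.2353 x 0.007140 = 0.001680 mol, which equals the excess n(HNO3).
So n(HNO3) consumed by the sample = 0.03081 - 0.001680 = 0.02913 mol.
n(CaCO3) = 0.02913 / 2 = 0.01457 mol.
mass = 0.01457 mol x 100.09 g/mol = 1.46 g.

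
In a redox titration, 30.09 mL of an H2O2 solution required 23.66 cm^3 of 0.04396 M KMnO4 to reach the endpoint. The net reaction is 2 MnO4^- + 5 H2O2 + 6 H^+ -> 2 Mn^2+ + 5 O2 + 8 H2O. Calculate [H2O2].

n(KMnO4) = 0.04396 x 0.02366 = 0.001040 mol.
From the balanced equation, 2 mol KMnO4 reacts with 5 mol H2O2, so n(H2O2) = 0.001040 x 5/2 = 0.002600 mol.
[H2O2] = 0.002600 / 0.03009 L = 0.0864 M.

0.0864 M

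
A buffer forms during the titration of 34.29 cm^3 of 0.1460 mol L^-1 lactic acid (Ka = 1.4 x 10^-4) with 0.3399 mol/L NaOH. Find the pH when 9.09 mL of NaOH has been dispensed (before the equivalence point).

Initial n(HC3H5O3) = 0.1460 x 0.03429 = 0.005006 mol.
n(NaOH) added = 0.3399 x 0.009090 = 0.003090 mol, converting that many moles of HC3H5O3 to C3H5O3-.
Remaining n(HC3H5O3) = 0.001917 mol; n(C3H5O3-) = 0.003090 mol.
By Henderson-Hasselbalch, pH = pKa + log([A^-]/[HA]) = 3.85 + log(0.003090/0.001917) = 3.85 + (+0.21) = 4.06.

4.06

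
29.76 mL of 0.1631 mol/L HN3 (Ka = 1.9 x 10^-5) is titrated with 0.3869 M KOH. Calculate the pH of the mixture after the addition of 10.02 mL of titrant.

Initial n(HN3) = 0.1631 x 0.02976 = 0.004854 mol.
n(KOH) added = 0.3869 x 0.01002 = 0.003877 mol, converting that many moles of HN3 to N3-.
Remaining n(HN3) = 0.0009771 mol; n(N3-) = 0.003877 mol.
By Henderson-Hasselbalch, pH = pKa + log([A^-]/[HA]) = 4.72 + log(0.003877/0.0009771) = 4.72 + (+0.60) = 5.32.

5.32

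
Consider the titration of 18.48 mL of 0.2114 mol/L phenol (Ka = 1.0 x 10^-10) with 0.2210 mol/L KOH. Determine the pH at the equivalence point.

n(C6H5OH) = 0.2114 x 0.01848 = 0.003907 mol; V(KOH) at equivalence = 0.003907/0.2210 = 0.01768 L.
At equivalence all the acid is converted to C6H5O-; total volume = 0.01848 + 0.01768 = 0.03616 L, so [C6H5O-] = 0.003907/0.03616 = 0.1080 M.
Kb = Kw/Ka = 1.0e-14 / 1.0 x 10^-10 = 0.000100.
[OH^-] = sqrt(Kb x [C6H5O-]) = sqrt(0.000100 x 0.1080) = 0.00329 M.
pOH = 2.48, so pH = 14.00 - 2.48 = 11.52.

11.52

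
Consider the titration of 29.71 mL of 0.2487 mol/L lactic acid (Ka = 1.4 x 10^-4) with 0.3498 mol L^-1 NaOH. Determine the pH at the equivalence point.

8.51

n(HC3H5O3) = 0.2487 x 0.02971 = 0.007389 mol; V(NaOH) at equivalence = 0.007389/0.3498 = 0.02112 L.
At equivalence all the acid is converted to C3H5O3-; total volume = 0.02971 + 0.02112 = 0.05083 L, so [C3H5O3-] = 0.007389/0.05083 = 0.1454 M.
Kb = Kw/Ka = 1.0e-14 / 1.4 x 10^-4 = 7.14e-11.
[OH^-] = sqrt(Kb x [C3H5O3-]) = sqrt(7.14e-11 x 0.1454) = 3.22e-6 M.
pOH = 5.49, so pH = 14.00 - 5.49 = 8.51.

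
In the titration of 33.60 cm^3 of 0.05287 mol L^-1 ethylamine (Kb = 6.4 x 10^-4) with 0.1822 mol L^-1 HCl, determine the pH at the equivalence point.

n(C2H5NH2) = 0.05287 x 0.03360 = 0.001776 mol; V(HCl) at equivalence = 0.001776/0.1822 = 0.009750 L.
At equivalence the base is fully converted to C2H5NH3+; total volume = 0.04335 L, so [C2H5NH3+] = 0.001776/0.04335 = 0.04098 M.
Ka(C2H5NH3+) = Kw/Kb = 1.0e-14 / 6.4 x 10^-4 = 1.56e-11.
[H^+] = sqrt(Ka x [C2H5NH3+]) = sqrt(1.56e-11 x 0.04098) = 8.00e-7 M.
pH = -log(8.00e-7) = 6.10.

6.10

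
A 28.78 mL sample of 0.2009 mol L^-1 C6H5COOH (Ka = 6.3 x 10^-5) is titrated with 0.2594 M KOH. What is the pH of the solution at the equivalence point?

8.63

n(C6H5COOH) = 0.2009 x 0.02878 = 0.005782 mol; V(KOH) at equivalence = 0.005782/0.2594 = 0.02229 L.
At equivalence all the acid is converted to C6H5COO-; total volume = 0.02878 + 0.02229 = 0.05107 L, so [C6H5COO-] = 0.005782/0.05107 = 0.1132 M.
Kb = Kw/Ka = 1.0e-14 / 6.3 x 10^-5 = 1.59e-10.
[OH^-] = sqrt(Kb x [C6H5COO-]) = sqrt(1.59e-10 x 0.1132) = 4.24e-6 M.
pOH = 5.37, so pH = 14.00 - 5.37 = 8.63.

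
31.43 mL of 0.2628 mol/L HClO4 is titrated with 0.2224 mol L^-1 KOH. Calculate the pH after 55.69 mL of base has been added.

12.68

n(acid) = 0.2628 x 0.03143 = 0.008260 mol; n(KOH) added = 0.2224 x 0.05569 = 0.01239 mol.
Base is in excess by 0.01239 - 0.008260 = 0.004126 mol in a total volume of 0.08712 L.
[OH^-] = 0.004126/0.08712 = 0.04736 M, so pOH = 1.32 and pH = 14.00 - 1.32 = 12.68.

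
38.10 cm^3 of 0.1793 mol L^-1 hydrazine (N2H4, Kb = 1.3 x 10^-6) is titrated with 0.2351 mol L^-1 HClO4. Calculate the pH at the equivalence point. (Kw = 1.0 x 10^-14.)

4.55

n(N2H4) = 0.1793 x 0.03810 = 0.006831 mol; V(HClO4) at equivalence = 0.006831/0.2351 = 0.02906 L.
At equivalence the base is fully converted to N2H5+; total volume = 0.06716 L, so [N2H5+] = 0.006831/0.06716 = 0.1017 M.
Ka(N2H5+) = Kw/Kb = 1.0e-14 / 1.3 x 10^-6 = 7.69e-9.
[H^+] = sqrt(Ka x [N2H5+]) = sqrt(7.69e-9 x 0.1017) = 2.80e-5 M.
pH = -log(2.80e-5) = 4.55.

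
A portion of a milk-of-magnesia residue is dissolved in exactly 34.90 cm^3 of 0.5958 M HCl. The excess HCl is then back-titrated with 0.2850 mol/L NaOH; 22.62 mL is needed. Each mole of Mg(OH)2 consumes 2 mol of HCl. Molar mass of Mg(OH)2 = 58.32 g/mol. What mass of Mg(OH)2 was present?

0.418 g

Total n(HCl) added = 0.5958 x 0.03490 = 0.02079 mol.
n(NaOH) used = 0.2850 x 0.02262 = 0.006447 mol, which equals the excess n(HCl).
So n(HCl) consumed by the sample = 0.02079 - 0.006447 = 0.01435 mol.
n(Mg(OH)2) = 0.01435 / 2 = 0.007173 mol.
mass = 0.007173 mol x 58.32 g/mol = 0.418 g.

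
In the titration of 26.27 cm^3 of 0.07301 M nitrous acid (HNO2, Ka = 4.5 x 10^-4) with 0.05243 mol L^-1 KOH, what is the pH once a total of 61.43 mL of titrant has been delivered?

12.17

n(acid) = 0.07301 x 0.02627 = 0.001918 mol; n(KOH) added = 0.05243 x 0.06143 = 0.003221 mol.
Base is in excess by 0.003221 - 0.001918 = 0.001303 mol in a total volume of 0.08770 L.
[OH^-] = 0.001303/0.08770 = 0.01486 M, so pOH = 1.83 and pH = 14.00 - 1.83 = 12.17.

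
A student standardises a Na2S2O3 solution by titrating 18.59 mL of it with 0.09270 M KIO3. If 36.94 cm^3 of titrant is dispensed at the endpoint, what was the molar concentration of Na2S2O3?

n(KIO3) = 0.09270 x 0.03694 = 0.003424 mol.
From the balanced equation, 1 mol KIO3 reacts with 6 mol Na2S2O3, so n(Na2S2O3) = 0.003424 x 6/1 = 0.02055 mol.
[Na2S2O3] = 0.02055 / 0.01859 L = 1.11 M.

1.11 M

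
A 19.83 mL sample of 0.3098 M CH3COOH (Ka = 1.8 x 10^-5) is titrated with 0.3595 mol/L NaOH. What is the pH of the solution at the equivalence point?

n(CH3COOH) = 0.3098 x 0.01983 = 0.006143 mol; V(NaOH) at equivalence = 0.006143/0.3595 = 0.01709 L.
At equivalence all the acid is converted to CH3COO-; total volume = 0.01983 + 0.01709 = 0.03692 L, so [CH3COO-] = 0.006143/0.03692 = 0.1664 M.
Kb = Kw/Ka = 1.0e-14 / 1.8 x 10^-5 = 5.56e-10.
[OH^-] = sqrt(Kb x [CH3COO-]) = sqrt(5.56e-10 x 0.1664) = 9.61e-6 M.
pOH = 5.02, so pH = 14.00 - 5.02 = 8.98.

8.98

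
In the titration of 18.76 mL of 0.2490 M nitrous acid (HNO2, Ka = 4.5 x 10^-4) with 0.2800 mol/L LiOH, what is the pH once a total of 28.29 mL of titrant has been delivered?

n(acid) = 0.2490 x 0.01876 = 0.004671 mol; n(LiOH) added = 0.2800 x 0.02829 = 0.007921 mol.
Base is in excess by 0.007921 - 0.004671 = 0.003250 mol in a total volume of 0.04705 L.
[OH^-] = 0.003250/0.04705 = 0.06907 M, so pOH = 1.16 and pH = 14.00 - 1.16 = 12.84.

12.84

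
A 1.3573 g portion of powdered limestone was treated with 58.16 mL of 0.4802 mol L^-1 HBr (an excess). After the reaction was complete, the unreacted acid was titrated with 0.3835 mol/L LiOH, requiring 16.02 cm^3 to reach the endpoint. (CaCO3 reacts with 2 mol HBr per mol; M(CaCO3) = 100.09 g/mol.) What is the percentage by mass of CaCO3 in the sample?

Total n(HBr) added = 0.4802 x 0.05816 = 0.02793 mol.
n(LiOH) used = 0.3835 x 0.01602 = 0.006144 mol, which equals the excess n(HBr).
So n(HBr) consumed by the sample = 0.02793 - 0.006144 = 0.02178 mol.
n(CaCO3) = 0.02178 / 2 = 0.01089 mol.
mass CaCO3 = 0.01089 x 100.09 = 1.090 g, so %CaCO3 = 1.090/1.3573 x 100 = 80.3%.

80.3%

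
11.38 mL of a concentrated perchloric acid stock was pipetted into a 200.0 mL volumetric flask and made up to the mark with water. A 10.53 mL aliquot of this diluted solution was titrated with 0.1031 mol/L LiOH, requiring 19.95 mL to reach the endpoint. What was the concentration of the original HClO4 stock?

n(LiOH) = 0.1031 x 0.01995 = 0.002057 mol.
n(HClO4) in the aliquot = 0.002057 mol.
[diluted HClO4] = 0.002057 / 0.01053 = 0.1953 M.
Dilution factor = 200.0/11.38 = 17.57, so [stock] = 0.1953 x 17.57 = 3.43 M.

3.43 M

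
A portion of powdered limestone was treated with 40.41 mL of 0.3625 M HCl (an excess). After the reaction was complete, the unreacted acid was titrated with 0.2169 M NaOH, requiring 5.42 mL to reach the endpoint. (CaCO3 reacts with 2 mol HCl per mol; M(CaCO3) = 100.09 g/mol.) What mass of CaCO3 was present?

0.674 g

Total n(HCl) added = 0.3625 x 0.04041 = 0.01465 mol.
n(NaOH) used = 0.2169 x 0.005420 = 0.001176 mol, which equals the excess n(HCl).
So n(HCl) consumed by the sample = 0.01465 - 0.001176 = 0.01347 mol.
n(CaCO3) = 0.01347 / 2 = 0.006737 mol.
mass = 0.006737 mol x 100.09 g/mol = 0.674 g.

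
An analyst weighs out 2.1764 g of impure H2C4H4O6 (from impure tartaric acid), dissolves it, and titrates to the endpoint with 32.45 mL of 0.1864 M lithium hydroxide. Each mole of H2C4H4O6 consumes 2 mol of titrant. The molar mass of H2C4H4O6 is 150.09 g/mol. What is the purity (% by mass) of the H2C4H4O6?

n(LiOH) = 0.1864 x 0.03245 = 0.006049 mol.
n(H2C4H4O6) = 0.006049 / 2 = 0.003024 mol.
mass of H2C4H4O6 = 0.003024 x 150.09 = 0.4539 g.
% purity = 0.4539 / 2.1764 x 100 = 20.9%.

20.9%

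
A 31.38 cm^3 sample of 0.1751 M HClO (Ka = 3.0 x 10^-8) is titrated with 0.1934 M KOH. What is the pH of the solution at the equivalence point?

10.24

n(HClO) = 0.1751 x 0.03138 = 0.005495 mol; V(KOH) at equivalence = 0.005495/0.1934 = 0.02841 L.
At equivalence all the acid is converted to ClO-; total volume = 0.03138 + 0.02841 = 0.05979 L, so [ClO-] = 0.005495/0.05979 = 0.09190 M.
Kb = Kw/Ka = 1.0e-14 / 3.0 x 10^-8 = 3.33e-7.
[OH^-] = sqrt(Kb x [ClO-]) = sqrt(3.33e-7 x 0.09190) = 0.000175 M.
pOH = 3.76, so pH = 14.00 - 3.76 = 10.24.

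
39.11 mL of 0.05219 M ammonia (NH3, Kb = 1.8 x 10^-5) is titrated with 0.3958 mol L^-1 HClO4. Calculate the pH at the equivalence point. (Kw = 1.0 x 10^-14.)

n(NH3) = 0.05219 x 0.03911 = 0.002041 mol; V(HClO4) at equivalence = 0.002041/0.3958 = 0.005157 L.
At equivalence the base is fully converted to NH4+; total volume = 0.04427 L, so [NH4+] = 0.002041/0.04427 = 0.04611 M.
Ka(NH4+) = Kw/Kb = 1.0e-14 / 1.8 x 10^-5 = 5.56e-10.
[H^+] = sqrt(Ka x [NH4+]) = sqrt(5.56e-10 x 0.04611) = 5.06e-6 M.
pH = -log(5.06e-6) = 5.30.

5.30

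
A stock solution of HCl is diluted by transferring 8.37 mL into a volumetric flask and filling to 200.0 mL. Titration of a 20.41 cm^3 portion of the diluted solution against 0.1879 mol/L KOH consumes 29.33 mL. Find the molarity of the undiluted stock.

n(KOH) = 0.1879 x 0.02933 = 0.005511 mol.
n(HCl) in the aliquot = 0.005511 mol.
[diluted HCl] = 0.005511 / 0.02041 = 0.2700 M.
Dilution factor = 200.0/8.370 = 23.89, so [stock] = 0.2700 x 23.89 = 6.45 M.

6.45 M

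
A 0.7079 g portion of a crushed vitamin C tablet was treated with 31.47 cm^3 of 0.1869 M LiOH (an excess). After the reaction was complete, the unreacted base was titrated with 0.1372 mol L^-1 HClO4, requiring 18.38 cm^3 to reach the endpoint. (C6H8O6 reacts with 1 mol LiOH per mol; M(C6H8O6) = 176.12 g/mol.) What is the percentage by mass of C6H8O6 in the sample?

83.6%

Total n(LiOH) added = 0.1869 x 0.03147 = 0.005882 mol.
n(HClO4) used = 0.1372 x 0.01838 = 0.002522 mol, which equals the excess n(LiOH).
So n(LiOH) consumed by the sample = 0.005882 - 0.002522 = 0.003360 mol.
n(C6H8O6) = 0.003360 / 1 = 0.003360 mol.
mass C6H8O6 = 0.003360 x 176.12 = 0.5918 g, so %C6H8O6 = 0.5918/0.7079 x 100 = 83.6%.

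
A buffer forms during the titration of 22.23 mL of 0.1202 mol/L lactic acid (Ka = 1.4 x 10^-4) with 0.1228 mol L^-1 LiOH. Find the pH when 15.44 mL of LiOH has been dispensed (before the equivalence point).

Initial n(HC3H5O3) = 0.1202 x 0.02223 = 0.002672 mol.
n(LiOH) added = 0.1228 x 0.01544 = 0.001896 mol, converting that many moles of HC3H5O3 to C3H5O3-.
Remaining n(HC3H5O3) = 0.0007760 mol; n(C3H5O3-) = 0.001896 mol.
By Henderson-Hasselbalch, pH = pKa + log([A^-]/[HA]) = 3.85 + log(0.001896/0.0007760) = 3.85 + (+0.39) = 4.24.

4.24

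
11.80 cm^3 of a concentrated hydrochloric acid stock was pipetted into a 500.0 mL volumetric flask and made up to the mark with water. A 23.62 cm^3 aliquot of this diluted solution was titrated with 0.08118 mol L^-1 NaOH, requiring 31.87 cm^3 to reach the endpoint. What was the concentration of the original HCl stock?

n(NaOH) = 0.08118 x 0.03187 = 0.002587 mol.
n(HCl) in the aliquot = 0.002587 mol.
[diluted HCl] = 0.002587 / 0.02362 = 0.1095 M.
Dilution factor = 500.0/11.80 = 42.37, so [stock] = 0.1095 x 42.37 = 4.64 M.

4.64 M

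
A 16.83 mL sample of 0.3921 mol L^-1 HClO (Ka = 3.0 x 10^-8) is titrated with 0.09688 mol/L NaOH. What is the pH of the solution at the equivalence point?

n(HClO) = 0.3921 x 0.01683 = 0.006599 mol; V(NaOH) at equivalence = 0.006599/0.09688 = 0.06812 L.
At equivalence all the acid is converted to ClO-; total volume = 0.01683 + 0.06812 = 0.08495 L, so [ClO-] = 0.006599/0.08495 = 0.07769 M.
Kb = Kw/Ka = 1.0e-14 / 3.0 x 10^-8 = 3.33e-7.
[OH^-] = sqrt(Kb x [ClO-]) = sqrt(3.33e-7 x 0.07769) = 0.000161 M.
pOH = 3.79, so pH = 14.00 - 3.79 = 10.21.

10.21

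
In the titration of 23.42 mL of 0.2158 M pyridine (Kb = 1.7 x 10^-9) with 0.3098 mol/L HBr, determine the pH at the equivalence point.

n(C5H5N) = 0.2158 x 0.02342 = 0.005054 mol; V(HBr) at equivalence = 0.005054/0.3098 = 0.01631 L.
At equivalence the base is fully converted to C5H5NH+; total volume = 0.03973 L, so [C5H5NH+] = 0.005054/0.03973 = 0.1272 M.
Ka(C5H5NH+) = Kw/Kb = 1.0e-14 / 1.7 x 10^-9 = 5.88e-6.
[H^+] = sqrt(Ka x [C5H5NH+]) = sqrt(5.88e-6 x 0.1272) = 0.000865 M.
pH = -log(0.000865) = 3.06.

3.06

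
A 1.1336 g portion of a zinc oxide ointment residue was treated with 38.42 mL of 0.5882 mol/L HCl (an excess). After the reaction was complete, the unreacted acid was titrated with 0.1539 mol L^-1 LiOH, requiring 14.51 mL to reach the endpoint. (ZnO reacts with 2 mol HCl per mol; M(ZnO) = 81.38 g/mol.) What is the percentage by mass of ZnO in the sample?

Total n(HCl) added = 0.5882 x 0.03842 = 0.02260 mol.
n(LiOH) used = 0.1539 x 0.01451 = 0.002233 mol, which equals the excess n(HCl).
So n(HCl) consumed by the sample = 0.02260 - 0.002233 = 0.02037 mol.
n(ZnO) = 0.02037 / 2 = 0.01018 mol.
mass ZnO = 0.01018 x 81.38 = 0.8287 g, so %ZnO = 0.8287/1.1336 x 100 = 73.1%.

73.1%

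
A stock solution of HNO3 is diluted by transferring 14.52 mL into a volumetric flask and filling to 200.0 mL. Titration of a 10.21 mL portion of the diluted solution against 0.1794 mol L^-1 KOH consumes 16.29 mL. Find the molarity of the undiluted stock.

3.94 M

n(KOH) = 0.1794 x 0.01629 = 0.002922 mol.
n(HNO3) in the aliquot = 0.002922 mol.
[diluted HNO3] = 0.002922 / 0.01021 = 0.2862 M.
Dilution factor = 200.0/14.52 = 13.77, so [stock] = 0.2862 x 13.77 = 3.94 M.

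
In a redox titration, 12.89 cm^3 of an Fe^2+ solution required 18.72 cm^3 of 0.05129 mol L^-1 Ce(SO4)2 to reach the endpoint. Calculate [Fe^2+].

0.0745 M

n(Ce(SO4)2) = 0.05129 x 0.01872 = 0.0009601 mol.
From the balanced equation, 1 mol Ce(SO4)2 reacts with 1 mol Fe^2+, so n(Fe^2+) = 0.0009601 x 1/1 = 0.0009601 mol.
[Fe^2+] = 0.0009601 / 0.01289 L = 0.0745 M.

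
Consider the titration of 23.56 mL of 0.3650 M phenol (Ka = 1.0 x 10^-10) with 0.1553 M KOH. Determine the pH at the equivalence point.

n(C6H5OH) = 0.3650 x 0.02356 = 0.008599 mol; V(KOH) at equivalence = 0.008599/0.1553 = 0.05537 L.
At equivalence all the acid is converted to C6H5O-; total volume = 0.02356 + 0.05537 = 0.07893 L, so [C6H5O-] = 0.008599/0.07893 = 0.1089 M.
Kb = Kw/Ka = 1.0e-14 / 1.0 x 10^-10 = 0.000100.
[OH^-] = sqrt(Kb x [C6H5O-]) = sqrt(0.000100 x 0.1089) = 0.00330 M.
pOH = 2.48, so pH = 14.00 - 2.48 = 11.52.

11.52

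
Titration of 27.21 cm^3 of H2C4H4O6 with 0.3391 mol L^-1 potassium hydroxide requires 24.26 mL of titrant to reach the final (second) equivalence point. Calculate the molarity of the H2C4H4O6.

n(KOH) = 0.3391 x 0.02426 = 0.008227 mol.
At the final (second) equivalence point, 2 mol OH^- react per mol H2C4H4O6, so n(H2C4H4O6) = 0.008227 / 2 = 0.004113 mol.
[H2C4H4O6] = 0.004113 / 0.02721 L = 0.151 M.

0.151 M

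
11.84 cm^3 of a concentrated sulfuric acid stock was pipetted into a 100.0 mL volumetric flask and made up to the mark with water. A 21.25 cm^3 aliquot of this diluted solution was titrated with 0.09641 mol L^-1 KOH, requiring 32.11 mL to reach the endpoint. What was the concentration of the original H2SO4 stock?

n(KOH) = 0.09641 x 0.03211 = 0.003096 mol.
n(H2SO4) in the aliquot = 0.003096 x 1/2 = 0.001548 mol.
[diluted H2SO4] = 0.001548 / 0.02125 = 0.07284 M.
Dilution factor = 100.0/11.84 = 8.446, so [stock] = 0.07284 x 8.446 = 0.615 M.

0.615 M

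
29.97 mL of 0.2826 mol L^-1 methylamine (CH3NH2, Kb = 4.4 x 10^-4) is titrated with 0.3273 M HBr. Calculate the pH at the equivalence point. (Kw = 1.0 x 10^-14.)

5.73

n(CH3NH2) = 0.2826 x 0.02997 = 0.008470 mol; V(HBr) at equivalence = 0.008470/0.3273 = 0.02588 L.
At equivalence the base is fully converted to CH3NH3+; total volume = 0.05585 L, so [CH3NH3+] = 0.008470/0.05585 = 0.1517 M.
Ka(CH3NH3+) = Kw/Kb = 1.0e-14 / 4.4 x 10^-4 = 2.27e-11.
[H^+] = sqrt(Ka x [CH3NH3+]) = sqrt(2.27e-11 x 0.1517) = 1.86e-6 M.
pH = -log(1.86e-6) = 5.73.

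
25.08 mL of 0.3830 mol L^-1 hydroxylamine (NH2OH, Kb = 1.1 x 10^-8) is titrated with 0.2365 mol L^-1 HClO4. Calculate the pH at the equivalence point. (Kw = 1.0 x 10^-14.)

3.44

n(NH2OH) = 0.3830 x 0.02508 = 0.009606 mol; V(HClO4) at equivalence = 0.009606/0.2365 = 0.04062 L.
At equivalence the base is fully converted to NH3OH+; total volume = 0.06570 L, so [NH3OH+] = 0.009606/0.06570 = 0.1462 M.
Ka(NH3OH+) = Kw/Kb = 1.0e-14 / 1.1 x 10^-8 = 9.09e-7.
[H^+] = sqrt(Ka x [NH3OH+]) = sqrt(9.09e-7 x 0.1462) = 0.000365 M.
pH = -log(0.000365) = 3.44.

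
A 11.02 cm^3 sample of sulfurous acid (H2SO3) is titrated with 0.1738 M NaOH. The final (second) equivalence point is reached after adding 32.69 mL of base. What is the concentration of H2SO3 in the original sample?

0.258 M

n(NaOH) = 0.1738 x 0.03269 = 0.005682 mol.
At the final (second) equivalence point, 2 mol OH^- react per mol H2SO3, so n(H2SO3) = 0.005682 / 2 = 0.002841 mol.
[H2SO3] = 0.002841 / 0.01102 L = 0.258 M.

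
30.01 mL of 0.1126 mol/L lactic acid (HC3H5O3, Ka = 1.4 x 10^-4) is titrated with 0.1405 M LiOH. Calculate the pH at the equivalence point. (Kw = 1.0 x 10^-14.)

n(HC3H5O3) = 0.1126 x 0.03001 = 0.003379 mol; V(LiOH) at equivalence = 0.003379/0.1405 = 0.02405 L.
At equivalence all the acid is converted to C3H5O3-; total volume = 0.03001 + 0.02405 = 0.05406 L, so [C3H5O3-] = 0.003379/0.05406 = 0.06251 M.
Kb = Kw/Ka = 1.0e-14 / 1.4 x 10^-4 = 7.14e-11.
[OH^-] = sqrt(Kb x [C3H5O3-]) = sqrt(7.14e-11 x 0.06251) = 2.11e-6 M.
pOH = 5.68, so pH = 14.00 - 5.68 = 8.32.

8.32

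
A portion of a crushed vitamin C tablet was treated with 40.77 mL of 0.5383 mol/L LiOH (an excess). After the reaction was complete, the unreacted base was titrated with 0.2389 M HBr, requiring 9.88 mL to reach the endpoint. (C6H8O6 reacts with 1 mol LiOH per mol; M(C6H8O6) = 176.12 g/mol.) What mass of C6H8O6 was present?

Total n(LiOH) added = 0.5383 x 0.04077 = 0.02195 mol.
n(HBr) used = 0.2389 x 0.009880 = 0.002360 mol, which equals the excess n(LiOH).
So n(LiOH) consumed by the sample = 0.02195 - 0.002360 = 0.01959 mol.
n(C6H8O6) = 0.01959 / 1 = 0.01959 mol.
mass = 0.01959 mol x 176.12 g/mol = 3.45 g.

3.45 g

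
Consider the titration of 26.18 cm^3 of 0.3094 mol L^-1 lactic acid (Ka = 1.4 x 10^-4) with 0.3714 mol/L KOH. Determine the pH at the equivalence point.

n(HC3H5O3) = 0.3094 x 0.02618 = 0.008100 mol; V(KOH) at equivalence = 0.008100/0.3714 = 0.02181 L.
At equivalence all the acid is converted to C3H5O3-; total volume = 0.02618 + 0.02181 = 0.04799 L, so [C3H5O3-] = 0.008100/0.04799 = 0.1688 M.
Kb = Kw/Ka = 1.0e-14 / 1.4 x 10^-4 = 7.14e-11.
[OH^-] = sqrt(Kb x [C3H5O3-]) = sqrt(7.14e-11 x 0.1688) = 3.47e-6 M.
pOH = 5.46, so pH = 14.00 - 5.46 = 8.54.

8.54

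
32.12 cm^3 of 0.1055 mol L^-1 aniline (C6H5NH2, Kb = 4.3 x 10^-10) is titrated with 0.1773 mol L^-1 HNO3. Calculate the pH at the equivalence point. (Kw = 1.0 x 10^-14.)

n(C6H5NH2) = 0.1055 x 0.03212 = 0.003389 mol; V(HNO3) at equivalence = 0.003389/0.1773 = 0.01911 L.
At equivalence the base is fully converted to C6H5NH3+; total volume = 0.05123 L, so [C6H5NH3+] = 0.003389/0.05123 = 0.06614 M.
Ka(C6H5NH3+) = Kw/Kb = 1.0e-14 / 4.3 x 10^-10 = 2.33e-5.
[H^+] = sqrt(Ka x [C6H5NH3+]) = sqrt(2.33e-5 x 0.06614) = 0.00124 M.
pH = -log(0.00124) = 2.91.

2.91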